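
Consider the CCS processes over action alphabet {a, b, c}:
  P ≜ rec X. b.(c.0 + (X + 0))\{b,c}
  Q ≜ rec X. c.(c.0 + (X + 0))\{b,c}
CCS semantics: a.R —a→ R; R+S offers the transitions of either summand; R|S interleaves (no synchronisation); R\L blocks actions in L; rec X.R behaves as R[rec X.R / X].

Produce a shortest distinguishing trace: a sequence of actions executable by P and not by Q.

Reachable graph of P (2 states):
  u0 = rec X. b.(c.0 + (X + 0))\{b,c} has moves =b=> u1
  u1 = (c.0 + ((rec X. b.(c.0 + (X + 0))\{b,c}) + 0))\{b,c} has moves (no moves)
Reachable graph of Q (2 states):
  v0 = rec X. c.(c.0 + (X + 0))\{b,c} has moves =c=> v1
  v1 = (c.0 + ((rec X. c.(c.0 + (X + 0))\{b,c}) + 0))\{b,c} has moves (no moves)
Run σ = ⟨b⟩ on P: start {u0}
  [1] b ⇒ {u1}
  P completes σ.
Run σ = ⟨b⟩ on Q: start {v0}
  [1] b ⇒ ∅ (Q stuck)

b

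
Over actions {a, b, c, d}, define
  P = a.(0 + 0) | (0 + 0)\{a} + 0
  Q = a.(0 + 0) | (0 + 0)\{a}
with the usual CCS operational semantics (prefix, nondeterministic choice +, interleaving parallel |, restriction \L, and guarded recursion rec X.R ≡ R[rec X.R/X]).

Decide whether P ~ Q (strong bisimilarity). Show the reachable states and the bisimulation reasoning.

Reachable graph of P (2 states):
  s0 = a.(0 + 0) | (0 + 0)\{a} + 0 | --a--▸ s1
  s1 = (0 + 0) | (0 + 0)\{a} | deadlocked
Reachable graph of Q (2 states):
  t0 = a.(0 + 0) | (0 + 0)\{a} | --a--▸ t1
  t1 = (0 + 0) | (0 + 0)\{a} | deadlocked
Bisimilarity quotient blocks:
  B0 = {s0, t0}
  B1 = {s1, t1}
s0 ∈ B0, t0 ∈ B0 → same block

bisimilar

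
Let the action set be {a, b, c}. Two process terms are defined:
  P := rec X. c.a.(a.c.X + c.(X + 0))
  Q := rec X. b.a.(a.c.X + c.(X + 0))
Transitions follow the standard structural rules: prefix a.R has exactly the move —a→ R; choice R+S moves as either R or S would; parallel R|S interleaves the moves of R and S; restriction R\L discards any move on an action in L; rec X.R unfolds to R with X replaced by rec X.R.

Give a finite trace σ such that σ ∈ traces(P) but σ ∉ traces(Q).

Reachable graph of P (5 states):
  p0 = rec X. c.a.(a.c.X + c.(X + 0)) | --c--▸ p1
  p1 = a.(a.c.(rec X. c.a.(a.c.X + c.(X + 0))) + c.((rec X. c.a.(a.c.X + c.(X + 0))) + 0)) | --a--▸ p2
  p2 = a.c.(rec X. c.a.(a.c.X + c.(X + 0))) + c.((rec X. c.a.(a.c.X + c.(X + 0))) + 0) | --a--▸ p3, --c--▸ p4
  p3 = c.(rec X. c.a.(a.c.X + c.(X + 0))) | --c--▸ p0
  p4 = (rec X. c.a.(a.c.X + c.(X + 0))) + 0 | --c--▸ p1
Reachable graph of Q (5 states):
  q0 = rec X. b.a.(a.c.X + c.(X + 0)) | --b--▸ q1
  q1 = a.(a.c.(rec X. b.a.(a.c.X + c.(X + 0))) + c.((rec X. b.a.(a.c.X + c.(X + 0))) + 0)) | --a--▸ q2
  q2 = a.c.(rec X. b.a.(a.c.X + c.(X + 0))) + c.((rec X. b.a.(a.c.X + c.(X + 0))) + 0) | --a--▸ q3, --c--▸ q4
  q3 = c.(rec X. b.a.(a.c.X + c.(X + 0))) | --c--▸ q0
  q4 = (rec X. b.a.(a.c.X + c.(X + 0))) + 0 | --b--▸ q1
Run σ = ⟨c⟩ on P: start {p0}
  after c @ step 1: {p1}
  P completes σ.
Run σ = ⟨c⟩ on Q: start {q0}
  after c @ step 1: no successor for Q

c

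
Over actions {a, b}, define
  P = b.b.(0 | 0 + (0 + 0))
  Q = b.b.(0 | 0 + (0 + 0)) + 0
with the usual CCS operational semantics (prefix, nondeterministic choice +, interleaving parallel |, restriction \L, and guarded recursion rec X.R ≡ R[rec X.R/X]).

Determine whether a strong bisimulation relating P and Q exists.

bisimilar

LTS(P): 3 reachable states
  p0 = b.b.(0 | 0 + (0 + 0)) ⊢ ··b··> p1
  p1 = b.(0 | 0 + (0 + 0)) ⊢ ··b··> p2
  p2 = 0 | 0 + (0 + 0) ⊢ (no moves)
LTS(Q): 3 reachable states
  q0 = b.b.(0 | 0 + (0 + 0)) + 0 ⊢ ··b··> q1
  q1 = b.(0 | 0 + (0 + 0)) ⊢ ··b··> q2
  q2 = 0 | 0 + (0 + 0) ⊢ (no moves)
Bisimilarity quotient blocks:
  B0 = {p0, q0}
  B1 = {p1, q1}
  B2 = {p2, q2}
p0 ∈ B0, q0 ∈ B0 → same block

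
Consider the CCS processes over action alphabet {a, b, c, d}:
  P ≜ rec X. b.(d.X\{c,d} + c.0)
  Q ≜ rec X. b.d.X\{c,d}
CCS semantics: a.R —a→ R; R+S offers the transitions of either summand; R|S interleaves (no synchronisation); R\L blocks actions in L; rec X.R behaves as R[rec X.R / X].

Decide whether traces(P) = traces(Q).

traces(P) ≠ traces(Q) — witness ⟨bc⟩

P's transition system — 5 states:
  m0 = rec X. b.(d.X\{c,d} + c.0) :: =b=> m1
  m1 = d.(rec X. b.(d.X\{c,d} + c.0))\{c,d} + c.0 :: =c=> m2, =d=> m3
  m2 = 0 :: deadlocked
  m3 = (rec X. b.(d.X\{c,d} + c.0))\{c,d} :: =b=> m4
  m4 = (d.(rec X. b.(d.X\{c,d} + c.0))\{c,d} + c.0)\{c,d} :: deadlocked
Q's transition system — 4 states:
  n0 = rec X. b.d.X\{c,d} :: =b=> n1
  n1 = d.(rec X. b.d.X\{c,d})\{c,d} :: =d=> n2
  n2 = (rec X. b.d.X\{c,d})\{c,d} :: =b=> n3
  n3 = (d.(rec X. b.d.X\{c,d})\{c,d})\{c,d} :: deadlocked
Executing bc from P (initial set {m0}):
  step 1 (b): {m1}
  step 2 (c): {m2}
  — P admits the full trace.
Executing bc from Q (initial set {n0}):
  step 1 (b): {n1}
  step 2 (c): ∅  — Q cannot continue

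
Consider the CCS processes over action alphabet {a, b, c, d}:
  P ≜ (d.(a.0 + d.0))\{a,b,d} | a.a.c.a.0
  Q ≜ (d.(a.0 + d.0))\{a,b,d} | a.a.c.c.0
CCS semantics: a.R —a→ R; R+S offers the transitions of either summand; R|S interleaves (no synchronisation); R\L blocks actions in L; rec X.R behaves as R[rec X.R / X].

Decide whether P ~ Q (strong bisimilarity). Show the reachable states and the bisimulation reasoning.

Reachable graph of P (5 states):
  m0 = (d.(a.0 + d.0))\{a,b,d} | a.a.c.a.0 :: ··a··> m1
  m1 = (d.(a.0 + d.0))\{a,b,d} | a.c.a.0 :: ··a··> m2
  m2 = (d.(a.0 + d.0))\{a,b,d} | c.a.0 :: ··c··> m3
  m3 = (d.(a.0 + d.0))\{a,b,d} | a.0 :: ··a··> m4
  m4 = (d.(a.0 + d.0))\{a,b,d} | 0 :: ∅
Reachable graph of Q (5 states):
  n0 = (d.(a.0 + d.0))\{a,b,d} | a.a.c.c.0 :: ··a··> n1
  n1 = (d.(a.0 + d.0))\{a,b,d} | a.c.c.0 :: ··a··> n2
  n2 = (d.(a.0 + d.0))\{a,b,d} | c.c.0 :: ··c··> n3
  n3 = (d.(a.0 + d.0))\{a,b,d} | c.0 :: ··c··> n4
  n4 = (d.(a.0 + d.0))\{a,b,d} | 0 :: ∅
Bisimilarity quotient blocks:
  B0 = {m0}
  B1 = {m1}
  B2 = {m2}
  B3 = {m3}
  B4 = {m4, n4}
  B5 = {n0}
  B6 = {n1}
  B7 = {n2}
  B8 = {n3}
m0 ∈ B0, n0 ∈ B5 → different blocks

P ≁ Q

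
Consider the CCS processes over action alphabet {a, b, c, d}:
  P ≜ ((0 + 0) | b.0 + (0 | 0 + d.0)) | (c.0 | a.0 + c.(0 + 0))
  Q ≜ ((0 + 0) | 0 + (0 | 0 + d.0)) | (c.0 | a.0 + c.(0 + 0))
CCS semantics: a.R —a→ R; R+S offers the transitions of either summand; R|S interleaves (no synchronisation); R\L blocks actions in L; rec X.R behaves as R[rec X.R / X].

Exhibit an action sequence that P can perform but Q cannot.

b

P's transition system — 15 states:
  s0 = ((0 + 0) | b.0 + (0 | 0 + d.0)) | (c.0 | a.0 + c.(0 + 0)) | ··a··> s1, ··b··> s2, ··c··> s3, ··c··> s4, ··d··> s5
  s1 = ((0 + 0) | b.0 + (0 | 0 + d.0)) | (c.0 | 0) | ··b··> s6, ··c··> s7, ··d··> s8
  s2 = (0 + 0) | 0 | (c.0 | a.0 + c.(0 + 0)) | ··a··> s6, ··c··> s10, ··c··> s9
  s3 = ((0 + 0) | b.0 + (0 | 0 + d.0)) | (0 + 0) | ··b··> s9, ··d··> s11
  s4 = ((0 + 0) | b.0 + (0 | 0 + d.0)) | (0 | a.0) | ··a··> s7, ··b··> s10, ··d··> s12
  s5 = 0 | (c.0 | a.0 + c.(0 + 0)) | ··a··> s8, ··c··> s11, ··c··> s12
  s6 = (0 + 0) | 0 | (c.0 | 0) | ··c··> s13
  s7 = ((0 + 0) | b.0 + (0 | 0 + d.0)) | (0 | 0) | ··b··> s13, ··d··> s14
  s8 = 0 | (c.0 | 0) | ··c··> s14
  s9 = (0 + 0) | 0 | (0 + 0) | ∅
  s10 = (0 + 0) | 0 | (0 | a.0) | ··a··> s13
  s11 = 0 | (0 + 0) | ∅
  s12 = 0 | (0 | a.0) | ··a··> s14
  s13 = (0 + 0) | 0 | (0 | 0) | ∅
  s14 = 0 | (0 | 0) | ∅
Q's transition system — 10 states:
  t0 = ((0 + 0) | 0 + (0 | 0 + d.0)) | (c.0 | a.0 + c.(0 + 0)) | ··a··> t1, ··c··> t2, ··c··> t3, ··d··> t4
  t1 = ((0 + 0) | 0 + (0 | 0 + d.0)) | (c.0 | 0) | ··c··> t5, ··d··> t6
  t2 = ((0 + 0) | 0 + (0 | 0 + d.0)) | (0 + 0) | ··d··> t7
  t3 = ((0 + 0) | 0 + (0 | 0 + d.0)) | (0 | a.0) | ··a··> t5, ··d··> t8
  t4 = 0 | (c.0 | a.0 + c.(0 + 0)) | ··a··> t6, ··c··> t7, ··c··> t8
  t5 = ((0 + 0) | 0 + (0 | 0 + d.0)) | (0 | 0) | ··d··> t9
  t6 = 0 | (c.0 | 0) | ··c··> t9
  t7 = 0 | (0 + 0) | ∅
  t8 = 0 | (0 | a.0) | ··a··> t9
  t9 = 0 | (0 | 0) | ∅
Trace ⟨b⟩ through P, begin at {s0}:
  step 1 (b): {s2}
  ✓ P
Trace ⟨b⟩ through Q, begin at {t0}:
  step 1 (b): no successor for Q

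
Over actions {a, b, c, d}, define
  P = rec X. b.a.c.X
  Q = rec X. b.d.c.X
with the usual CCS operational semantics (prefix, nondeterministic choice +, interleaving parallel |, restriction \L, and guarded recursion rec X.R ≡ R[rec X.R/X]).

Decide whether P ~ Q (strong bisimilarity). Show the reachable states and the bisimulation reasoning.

P ≁ Q

P's transition system — 3 states:
  m0 = rec X. b.a.c.X → =b=> m1
  m1 = a.c.(rec X. b.a.c.X) → =a=> m2
  m2 = c.(rec X. b.a.c.X) → =c=> m0
Q's transition system — 3 states:
  n0 = rec X. b.d.c.X → =b=> n1
  n1 = d.c.(rec X. b.d.c.X) → =d=> n2
  n2 = c.(rec X. b.d.c.X) → =c=> n0
Bisimilarity quotient blocks:
  B0 = {m0}
  B1 = {m1}
  B2 = {m2}
  B3 = {n0}
  B4 = {n1}
  B5 = {n2}
m0 ∈ B0, n0 ∈ B3 → different blocks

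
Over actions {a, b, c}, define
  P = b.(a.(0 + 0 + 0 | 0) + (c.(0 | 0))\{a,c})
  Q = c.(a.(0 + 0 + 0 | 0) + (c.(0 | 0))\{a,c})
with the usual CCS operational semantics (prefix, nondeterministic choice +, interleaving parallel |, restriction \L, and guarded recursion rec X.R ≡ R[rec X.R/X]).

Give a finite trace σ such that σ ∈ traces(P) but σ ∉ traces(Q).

b

Reachable graph of P (3 states):
  p0 = b.(a.(0 + 0 + 0 | 0) + (c.(0 | 0))\{a,c}) | ··b··> p1
  p1 = a.(0 + 0 + 0 | 0) + (c.(0 | 0))\{a,c} | ··a··> p2
  p2 = 0 + 0 + 0 | 0 | ∅
Reachable graph of Q (3 states):
  q0 = c.(a.(0 + 0 + 0 | 0) + (c.(0 | 0))\{a,c}) | ··c··> q1
  q1 = a.(0 + 0 + 0 | 0) + (c.(0 | 0))\{a,c} | ··a··> q2
  q2 = 0 + 0 + 0 | 0 | ∅
Executing b from P (initial set {p0}):
  step 1 (b): {p1}
  — P admits the full trace.
Executing b from Q (initial set {q0}):
  step 1 (b): ∅  — Q cannot continue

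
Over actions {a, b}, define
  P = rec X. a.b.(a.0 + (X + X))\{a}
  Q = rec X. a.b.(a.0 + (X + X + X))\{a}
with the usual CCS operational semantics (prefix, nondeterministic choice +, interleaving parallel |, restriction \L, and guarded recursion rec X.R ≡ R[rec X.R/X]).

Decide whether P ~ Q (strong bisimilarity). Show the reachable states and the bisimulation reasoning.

bisimilar

LTS(P): 3 reachable states
  u0 = rec X. a.b.(a.0 + (X + X))\{a} :: —a→ u1
  u1 = b.(a.0 + ((rec X. a.b.(a.0 + (X + X))\{a}) + (rec X. a.b.(a.0 + (X + X))\{a})))\{a} :: —b→ u2
  u2 = (a.0 + ((rec X. a.b.(a.0 + (X + X))\{a}) + (rec X. a.b.(a.0 + (X + X))\{a})))\{a} :: stopped
LTS(Q): 3 reachable states
  v0 = rec X. a.b.(a.0 + (X + X + X))\{a} :: —a→ v1
  v1 = b.(a.0 + ((rec X. a.b.(a.0 + (X + X + X))\{a}) + (rec X. a.b.(a.0 + (X + X + X))\{a}) + (rec X. a.b.(a.0 + (X + X + X))\{a})))\{a} :: —b→ v2
  v2 = (a.0 + ((rec X. a.b.(a.0 + (X + X + X))\{a}) + (rec X. a.b.(a.0 + (X + X + X))\{a}) + (rec X. a.b.(a.0 + (X + X + X))\{a})))\{a} :: stopped
Partition-refinement fixed point:
  B0 = {u0, v0}
  B1 = {u1, v1}
  B2 = {u2, v2}
u0 ∈ B0, v0 ∈ B0 → same block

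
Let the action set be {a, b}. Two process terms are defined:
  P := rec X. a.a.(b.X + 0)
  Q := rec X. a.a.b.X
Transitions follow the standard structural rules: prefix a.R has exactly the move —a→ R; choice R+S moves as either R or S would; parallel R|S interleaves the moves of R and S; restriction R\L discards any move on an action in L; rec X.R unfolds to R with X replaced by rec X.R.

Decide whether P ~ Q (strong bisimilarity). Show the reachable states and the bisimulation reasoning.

bisimilar

Reachable graph of P (3 states):
  m0 = rec X. a.a.(b.X + 0) → =a=> m1
  m1 = a.(b.(rec X. a.a.(b.X + 0)) + 0) → =a=> m2
  m2 = b.(rec X. a.a.(b.X + 0)) + 0 → =b=> m0
Reachable graph of Q (3 states):
  n0 = rec X. a.a.b.X → =a=> n1
  n1 = a.b.(rec X. a.a.b.X) → =a=> n2
  n2 = b.(rec X. a.a.b.X) → =b=> n0
Coarsest stable partition (strong bisimilarity classes):
  B0 = {m0, n0}
  B1 = {m1, n1}
  B2 = {m2, n2}
m0 ∈ B0, n0 ∈ B0 → same block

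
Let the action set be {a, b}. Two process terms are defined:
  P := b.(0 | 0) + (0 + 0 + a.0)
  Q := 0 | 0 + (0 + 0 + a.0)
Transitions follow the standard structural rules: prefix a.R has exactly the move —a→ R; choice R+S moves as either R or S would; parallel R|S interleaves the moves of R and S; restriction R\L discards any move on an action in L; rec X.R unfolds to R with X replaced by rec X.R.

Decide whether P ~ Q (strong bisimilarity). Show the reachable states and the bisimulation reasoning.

not bisimilar

Reachable graph of P (3 states):
  s0 = b.(0 | 0) + (0 + 0 + a.0) ⊢ =a=> s1, =b=> s2
  s1 = 0 ⊢ stopped
  s2 = 0 | 0 ⊢ stopped
Reachable graph of Q (2 states):
  t0 = 0 | 0 + (0 + 0 + a.0) ⊢ =a=> t1
  t1 = 0 ⊢ stopped
Coarsest stable partition (strong bisimilarity classes):
  B0 = {s0}
  B1 = {s1, s2, t1}
  B2 = {t0}
s0 ∈ B0, t0 ∈ B2 → different blocks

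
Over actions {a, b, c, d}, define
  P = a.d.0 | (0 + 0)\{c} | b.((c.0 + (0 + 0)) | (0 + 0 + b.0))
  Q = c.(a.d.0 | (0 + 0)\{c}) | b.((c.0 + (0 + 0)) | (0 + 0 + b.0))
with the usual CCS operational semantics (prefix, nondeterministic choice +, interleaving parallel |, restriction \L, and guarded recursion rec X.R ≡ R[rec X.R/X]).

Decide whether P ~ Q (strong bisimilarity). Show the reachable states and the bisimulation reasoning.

not bisimilar

P's transition system — 15 states:
  s0 = a.d.0 | (0 + 0)\{c} | b.((c.0 + (0 + 0)) | (0 + 0 + b.0)) | -a-> s1, -b-> s2
  s1 = d.0 | (0 + 0)\{c} | b.((c.0 + (0 + 0)) | (0 + 0 + b.0)) | -b-> s3, -d-> s4
  s2 = a.d.0 | (0 + 0)\{c} | ((c.0 + (0 + 0)) | (0 + 0 + b.0)) | -a-> s3, -b-> s5, -c-> s6
  s3 = d.0 | (0 + 0)\{c} | ((c.0 + (0 + 0)) | (0 + 0 + b.0)) | -b-> s7, -c-> s8, -d-> s9
  s4 = 0 | (0 + 0)\{c} | b.((c.0 + (0 + 0)) | (0 + 0 + b.0)) | -b-> s9
  s5 = a.d.0 | (0 + 0)\{c} | ((c.0 + (0 + 0)) | 0) | -a-> s7, -c-> s10
  s6 = a.d.0 | (0 + 0)\{c} | (0 | (0 + 0 + b.0)) | -a-> s8, -b-> s10
  s7 = d.0 | (0 + 0)\{c} | ((c.0 + (0 + 0)) | 0) | -c-> s11, -d-> s12
  s8 = d.0 | (0 + 0)\{c} | (0 | (0 + 0 + b.0)) | -b-> s11, -d-> s13
  s9 = 0 | (0 + 0)\{c} | ((c.0 + (0 + 0)) | (0 + 0 + b.0)) | -b-> s12, -c-> s13
  s10 = a.d.0 | (0 + 0)\{c} | (0 | 0) | -a-> s11
  s11 = d.0 | (0 + 0)\{c} | (0 | 0) | -d-> s14
  s12 = 0 | (0 + 0)\{c} | ((c.0 + (0 + 0)) | 0) | -c-> s14
  s13 = 0 | (0 + 0)\{c} | (0 | (0 + 0 + b.0)) | -b-> s14
  s14 = 0 | (0 + 0)\{c} | (0 | 0) | ·
Q's transition system — 20 states:
  t0 = c.(a.d.0 | (0 + 0)\{c}) | b.((c.0 + (0 + 0)) | (0 + 0 + b.0)) | -b-> t1, -c-> t2
  t1 = c.(a.d.0 | (0 + 0)\{c}) | ((c.0 + (0 + 0)) | (0 + 0 + b.0)) | -b-> t3, -c-> t4, -c-> t5
  t2 = a.d.0 | (0 + 0)\{c} | b.((c.0 + (0 + 0)) | (0 + 0 + b.0)) | -a-> t6, -b-> t4
  t3 = c.(a.d.0 | (0 + 0)\{c}) | ((c.0 + (0 + 0)) | 0) | -c-> t7, -c-> t8
  t4 = a.d.0 | (0 + 0)\{c} | ((c.0 + (0 + 0)) | (0 + 0 + b.0)) | -a-> t9, -b-> t7, -c-> t10
  t5 = c.(a.d.0 | (0 + 0)\{c}) | (0 | (0 + 0 + b.0)) | -b-> t8, -c-> t10
  t6 = d.0 | (0 + 0)\{c} | b.((c.0 + (0 + 0)) | (0 + 0 + b.0)) | -b-> t9, -d-> t11
  t7 = a.d.0 | (0 + 0)\{c} | ((c.0 + (0 + 0)) | 0) | -a-> t12, -c-> t13
  t8 = c.(a.d.0 | (0 + 0)\{c}) | (0 | 0) | -c-> t13
  t9 = d.0 | (0 + 0)\{c} | ((c.0 + (0 + 0)) | (0 + 0 + b.0)) | -b-> t12, -c-> t14, -d-> t15
  t10 = a.d.0 | (0 + 0)\{c} | (0 | (0 + 0 + b.0)) | -a-> t14, -b-> t13
  t11 = 0 | (0 + 0)\{c} | b.((c.0 + (0 + 0)) | (0 + 0 + b.0)) | -b-> t15
  t12 = d.0 | (0 + 0)\{c} | ((c.0 + (0 + 0)) | 0) | -c-> t16, -d-> t17
  t13 = a.d.0 | (0 + 0)\{c} | (0 | 0) | -a-> t16
  t14 = d.0 | (0 + 0)\{c} | (0 | (0 + 0 + b.0)) | -b-> t16, -d-> t18
  t15 = 0 | (0 + 0)\{c} | ((c.0 + (0 + 0)) | (0 + 0 + b.0)) | -b-> t17, -c-> t18
  t16 = d.0 | (0 + 0)\{c} | (0 | 0) | -d-> t19
  t17 = 0 | (0 + 0)\{c} | ((c.0 + (0 + 0)) | 0) | -c-> t19
  t18 = 0 | (0 + 0)\{c} | (0 | (0 + 0 + b.0)) | -b-> t19
  t19 = 0 | (0 + 0)\{c} | (0 | 0) | ·
Partition-refinement fixed point:
  B0 = {s0, t2}
  B1 = {s2, t4}
  B2 = {s6, t10}
  B3 = {s8, t14}
  B4 = {s11, t16}
  B5 = {s14, t19}
  B6 = {s13, t18}
  B7 = {s10, t13}
  B8 = {s3, t9}
  B9 = {s9, t15}
  B10 = {s12, t17}
  B11 = {s7, t12}
  B12 = {s5, t7}
  B13 = {s1, t6}
  B14 = {s4, t11}
  B15 = {t0}
  B16 = {t1}
  B17 = {t5}
  B18 = {t8}
  B19 = {t3}
s0 ∈ B0, t0 ∈ B15 → different blocks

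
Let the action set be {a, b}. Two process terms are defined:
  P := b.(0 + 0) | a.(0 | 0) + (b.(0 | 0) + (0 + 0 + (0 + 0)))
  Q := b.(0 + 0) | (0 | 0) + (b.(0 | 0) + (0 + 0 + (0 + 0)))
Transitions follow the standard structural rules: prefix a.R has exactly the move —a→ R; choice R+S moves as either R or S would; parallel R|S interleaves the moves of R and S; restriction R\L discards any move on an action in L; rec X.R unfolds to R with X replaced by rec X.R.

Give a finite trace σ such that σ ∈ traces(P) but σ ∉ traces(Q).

LTS(P): 5 reachable states
  s0 = b.(0 + 0) | a.(0 | 0) + (b.(0 | 0) + (0 + 0 + (0 + 0))) :: =a=> s1, =b=> s2, =b=> s3
  s1 = b.(0 + 0) | (0 | 0) :: =b=> s4
  s2 = (0 + 0) | a.(0 | 0) :: =a=> s4
  s3 = 0 | 0 :: ∅
  s4 = (0 + 0) | (0 | 0) :: ∅
LTS(Q): 3 reachable states
  t0 = b.(0 + 0) | (0 | 0) + (b.(0 | 0) + (0 + 0 + (0 + 0))) :: =b=> t1, =b=> t2
  t1 = (0 + 0) | (0 | 0) :: ∅
  t2 = 0 | 0 :: ∅
Trace ⟨a⟩ through P, begin at {s0}:
  [1] a ⇒ {s1}
  — P admits the full trace.
Trace ⟨a⟩ through Q, begin at {t0}:
  [1] a ⇒ ∅ (Q stuck)

a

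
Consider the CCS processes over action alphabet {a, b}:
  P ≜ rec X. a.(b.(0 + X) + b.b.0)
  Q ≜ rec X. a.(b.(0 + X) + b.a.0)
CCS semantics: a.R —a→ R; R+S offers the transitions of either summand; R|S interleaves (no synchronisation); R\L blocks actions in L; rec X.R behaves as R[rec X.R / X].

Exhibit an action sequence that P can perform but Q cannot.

abb

Reachable graph of P (5 states):
  m0 = rec X. a.(b.(0 + X) + b.b.0) :: —a→ m1
  m1 = b.(0 + (rec X. a.(b.(0 + X) + b.b.0))) + b.b.0 :: —b→ m2, —b→ m3
  m2 = 0 + (rec X. a.(b.(0 + X) + b.b.0)) :: —a→ m1
  m3 = b.0 :: —b→ m4
  m4 = 0 :: stopped
Reachable graph of Q (5 states):
  n0 = rec X. a.(b.(0 + X) + b.a.0) :: —a→ n1
  n1 = b.(0 + (rec X. a.(b.(0 + X) + b.a.0))) + b.a.0 :: —b→ n2, —b→ n3
  n2 = 0 + (rec X. a.(b.(0 + X) + b.a.0)) :: —a→ n1
  n3 = a.0 :: —a→ n4
  n4 = 0 :: stopped
Trace ⟨abb⟩ through P, begin at {m0}:
  after a @ step 1: {m1}
  after b @ step 2: {m2, m3}
  after b @ step 3: {m4}
  P completes σ.
Trace ⟨abb⟩ through Q, begin at {n0}:
  after a @ step 1: {n1}
  after b @ step 2: {n2, n3}
  after b @ step 3: ∅ (Q stuck)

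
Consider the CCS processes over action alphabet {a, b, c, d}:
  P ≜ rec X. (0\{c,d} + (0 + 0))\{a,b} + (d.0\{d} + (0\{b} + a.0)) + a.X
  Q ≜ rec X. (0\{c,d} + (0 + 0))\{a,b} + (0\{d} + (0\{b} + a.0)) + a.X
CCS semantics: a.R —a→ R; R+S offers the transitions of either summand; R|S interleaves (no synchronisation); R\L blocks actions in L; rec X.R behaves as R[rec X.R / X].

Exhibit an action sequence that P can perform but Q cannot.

P's transition system — 3 states:
  m0 = rec X. (0\{c,d} + (0 + 0))\{a,b} + (d.0\{d} + (0\{b} + a.0)) + a.X ⊢ --a--▸ m0, --a--▸ m1, --d--▸ m2
  m1 = 0 ⊢ deadlocked
  m2 = 0\{d} ⊢ deadlocked
Q's transition system — 2 states:
  n0 = rec X. (0\{c,d} + (0 + 0))\{a,b} + (0\{d} + (0\{b} + a.0)) + a.X ⊢ --a--▸ n0, --a--▸ n1
  n1 = 0 ⊢ deadlocked
Trace ⟨d⟩ through P, begin at {m0}:
  step 1 (d): {m2}
  P completes σ.
Trace ⟨d⟩ through Q, begin at {n0}:
  step 1 (d): no successor for Q

d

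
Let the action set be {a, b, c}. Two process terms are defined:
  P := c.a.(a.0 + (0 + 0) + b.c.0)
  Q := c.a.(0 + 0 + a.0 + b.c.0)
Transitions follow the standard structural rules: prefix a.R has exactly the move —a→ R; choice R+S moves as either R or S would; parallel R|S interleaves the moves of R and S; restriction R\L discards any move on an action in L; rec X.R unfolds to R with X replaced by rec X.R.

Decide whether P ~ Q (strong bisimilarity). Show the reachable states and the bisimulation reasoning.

bisimilar

P's transition system — 5 states:
  p0 = c.a.(a.0 + (0 + 0) + b.c.0) :: =c=> p1
  p1 = a.(a.0 + (0 + 0) + b.c.0) :: =a=> p2
  p2 = a.0 + (0 + 0) + b.c.0 :: =a=> p3, =b=> p4
  p3 = 0 :: stopped
  p4 = c.0 :: =c=> p3
Q's transition system — 5 states:
  q0 = c.a.(0 + 0 + a.0 + b.c.0) :: =c=> q1
  q1 = a.(0 + 0 + a.0 + b.c.0) :: =a=> q2
  q2 = 0 + 0 + a.0 + b.c.0 :: =a=> q3, =b=> q4
  q3 = 0 :: stopped
  q4 = c.0 :: =c=> q3
Coarsest stable partition (strong bisimilarity classes):
  B0 = {p0, q0}
  B1 = {p1, q1}
  B2 = {p2, q2}
  B3 = {p3, q3}
  B4 = {p4, q4}
p0 ∈ B0, q0 ∈ B0 → same block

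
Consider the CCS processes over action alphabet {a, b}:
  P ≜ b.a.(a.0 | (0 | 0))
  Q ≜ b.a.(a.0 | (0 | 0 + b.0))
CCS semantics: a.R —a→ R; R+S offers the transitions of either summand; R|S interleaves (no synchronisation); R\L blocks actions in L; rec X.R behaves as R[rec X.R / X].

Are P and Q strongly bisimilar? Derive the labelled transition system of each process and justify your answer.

not bisimilar

Reachable graph of P (4 states):
  m0 = b.a.(a.0 | (0 | 0)) :: -b-> m1
  m1 = a.(a.0 | (0 | 0)) :: -a-> m2
  m2 = a.0 | (0 | 0) :: -a-> m3
  m3 = 0 | (0 | 0) :: deadlocked
Reachable graph of Q (6 states):
  n0 = b.a.(a.0 | (0 | 0 + b.0)) :: -b-> n1
  n1 = a.(a.0 | (0 | 0 + b.0)) :: -a-> n2
  n2 = a.0 | (0 | 0 + b.0) :: -a-> n3, -b-> n4
  n3 = 0 | (0 | 0 + b.0) :: -b-> n5
  n4 = a.0 | 0 :: -a-> n5
  n5 = 0 | 0 :: deadlocked
Bisimilarity quotient blocks:
  B0 = {m0}
  B1 = {m1}
  B2 = {m2, n4}
  B3 = {m3, n5}
  B4 = {n0}
  B5 = {n1}
  B6 = {n2}
  B7 = {n3}
m0 ∈ B0, n0 ∈ B4 → different blocks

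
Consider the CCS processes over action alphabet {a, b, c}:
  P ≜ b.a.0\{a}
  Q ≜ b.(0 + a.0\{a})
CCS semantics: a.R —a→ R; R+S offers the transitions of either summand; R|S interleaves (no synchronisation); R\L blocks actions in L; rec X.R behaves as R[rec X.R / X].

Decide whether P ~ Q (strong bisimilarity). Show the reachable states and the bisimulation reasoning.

P ~ Q

LTS(P): 3 reachable states
  s0 = b.a.0\{a} has moves =b=> s1
  s1 = a.0\{a} has moves =a=> s2
  s2 = 0\{a} has moves deadlocked
LTS(Q): 3 reachable states
  t0 = b.(0 + a.0\{a}) has moves =b=> t1
  t1 = 0 + a.0\{a} has moves =a=> t2
  t2 = 0\{a} has moves deadlocked
Coarsest stable partition (strong bisimilarity classes):
  B0 = {s0, t0}
  B1 = {s1, t1}
  B2 = {s2, t2}
s0 ∈ B0, t0 ∈ B0 → same block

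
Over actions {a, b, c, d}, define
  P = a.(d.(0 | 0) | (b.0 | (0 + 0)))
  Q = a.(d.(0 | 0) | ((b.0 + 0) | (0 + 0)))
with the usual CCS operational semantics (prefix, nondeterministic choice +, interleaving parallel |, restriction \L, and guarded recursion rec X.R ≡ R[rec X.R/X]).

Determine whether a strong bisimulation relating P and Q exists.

P's transition system — 5 states:
  m0 = a.(d.(0 | 0) | (b.0 | (0 + 0))) has moves --a--▸ m1
  m1 = d.(0 | 0) | (b.0 | (0 + 0)) has moves --b--▸ m2, --d--▸ m3
  m2 = d.(0 | 0) | (0 | (0 + 0)) has moves --d--▸ m4
  m3 = 0 | 0 | (b.0 | (0 + 0)) has moves --b--▸ m4
  m4 = 0 | 0 | (0 | (0 + 0)) has moves (no moves)
Q's transition system — 5 states:
  n0 = a.(d.(0 | 0) | ((b.0 + 0) | (0 + 0))) has moves --a--▸ n1
  n1 = d.(0 | 0) | ((b.0 + 0) | (0 + 0)) has moves --b--▸ n2, --d--▸ n3
  n2 = d.(0 | 0) | (0 | (0 + 0)) has moves --d--▸ n4
  n3 = 0 | 0 | ((b.0 + 0) | (0 + 0)) has moves --b--▸ n4
  n4 = 0 | 0 | (0 | (0 + 0)) has moves (no moves)
Partition-refinement fixed point:
  B0 = {m0, n0}
  B1 = {m1, n1}
  B2 = {m3, n3}
  B3 = {m4, n4}
  B4 = {m2, n2}
m0 ∈ B0, n0 ∈ B0 → same block

YES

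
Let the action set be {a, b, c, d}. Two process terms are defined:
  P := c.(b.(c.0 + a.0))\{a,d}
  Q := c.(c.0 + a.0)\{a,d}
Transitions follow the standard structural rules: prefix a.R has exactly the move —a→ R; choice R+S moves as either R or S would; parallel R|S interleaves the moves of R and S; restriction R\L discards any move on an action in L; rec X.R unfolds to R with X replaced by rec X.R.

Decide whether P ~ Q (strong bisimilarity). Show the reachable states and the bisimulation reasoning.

NO

P's transition system — 4 states:
  m0 = c.(b.(c.0 + a.0))\{a,d} → -c-> m1
  m1 = (b.(c.0 + a.0))\{a,d} → -b-> m2
  m2 = (c.0 + a.0)\{a,d} → -c-> m3
  m3 = 0\{a,d} → stopped
Q's transition system — 3 states:
  n0 = c.(c.0 + a.0)\{a,d} → -c-> n1
  n1 = (c.0 + a.0)\{a,d} → -c-> n2
  n2 = 0\{a,d} → stopped
Partition-refinement fixed point:
  B0 = {m0}
  B1 = {m1}
  B2 = {m2, n1}
  B3 = {m3, n2}
  B4 = {n0}
m0 ∈ B0, n0 ∈ B4 → different blocks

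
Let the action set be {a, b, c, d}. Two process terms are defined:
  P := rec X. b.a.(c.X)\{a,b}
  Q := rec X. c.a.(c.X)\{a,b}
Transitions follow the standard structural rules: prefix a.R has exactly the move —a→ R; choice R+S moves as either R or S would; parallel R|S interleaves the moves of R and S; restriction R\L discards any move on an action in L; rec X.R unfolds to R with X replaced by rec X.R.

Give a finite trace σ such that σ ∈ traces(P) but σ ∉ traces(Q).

Reachable graph of P (4 states):
  p0 = rec X. b.a.(c.X)\{a,b} ⊢ --b--▸ p1
  p1 = a.(c.(rec X. b.a.(c.X)\{a,b}))\{a,b} ⊢ --a--▸ p2
  p2 = (c.(rec X. b.a.(c.X)\{a,b}))\{a,b} ⊢ --c--▸ p3
  p3 = (rec X. b.a.(c.X)\{a,b})\{a,b} ⊢ ·
Reachable graph of Q (5 states):
  q0 = rec X. c.a.(c.X)\{a,b} ⊢ --c--▸ q1
  q1 = a.(c.(rec X. c.a.(c.X)\{a,b}))\{a,b} ⊢ --a--▸ q2
  q2 = (c.(rec X. c.a.(c.X)\{a,b}))\{a,b} ⊢ --c--▸ q3
  q3 = (rec X. c.a.(c.X)\{a,b})\{a,b} ⊢ --c--▸ q4
  q4 = (a.(c.(rec X. c.a.(c.X)\{a,b}))\{a,b})\{a,b} ⊢ ·
Executing b from P (initial set {p0}):
  after b @ step 1: {p1}
  P completes σ.
Executing b from Q (initial set {q0}):
  after b @ step 1: ∅ (Q stuck)

b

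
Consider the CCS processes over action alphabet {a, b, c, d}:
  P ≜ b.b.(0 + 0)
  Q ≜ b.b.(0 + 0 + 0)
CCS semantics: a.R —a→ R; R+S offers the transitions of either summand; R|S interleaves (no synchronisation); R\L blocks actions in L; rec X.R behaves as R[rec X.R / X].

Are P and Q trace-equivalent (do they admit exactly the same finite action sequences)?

YES

P's transition system — 3 states:
  s0 = b.b.(0 + 0) has moves --b--▸ s1
  s1 = b.(0 + 0) has moves --b--▸ s2
  s2 = 0 + 0 has moves ∅
Q's transition system — 3 states:
  t0 = b.b.(0 + 0 + 0) has moves --b--▸ t1
  t1 = b.(0 + 0 + 0) has moves --b--▸ t2
  t2 = 0 + 0 + 0 has moves ∅
Coarsest stable partition (strong bisimilarity classes):
  B0 = {s0, t0}
  B1 = {s1, t1}
  B2 = {s2, t2}
s0 ∈ B0, t0 ∈ B0 → same block
Bisimilar ⇒ trace-equivalent.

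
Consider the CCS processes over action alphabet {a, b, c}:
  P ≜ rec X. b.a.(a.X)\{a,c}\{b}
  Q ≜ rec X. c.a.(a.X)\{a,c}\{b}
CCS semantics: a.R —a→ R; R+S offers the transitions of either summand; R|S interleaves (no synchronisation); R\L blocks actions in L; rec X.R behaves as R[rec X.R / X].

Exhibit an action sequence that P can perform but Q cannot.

LTS(P): 3 reachable states
  s0 = rec X. b.a.(a.X)\{a,c}\{b} :: -b-> s1
  s1 = a.(a.(rec X. b.a.(a.X)\{a,c}\{b}))\{a,c}\{b} :: -a-> s2
  s2 = (a.(rec X. b.a.(a.X)\{a,c}\{b}))\{a,c}\{b} :: deadlocked
LTS(Q): 3 reachable states
  t0 = rec X. c.a.(a.X)\{a,c}\{b} :: -c-> t1
  t1 = a.(a.(rec X. c.a.(a.X)\{a,c}\{b}))\{a,c}\{b} :: -a-> t2
  t2 = (a.(rec X. c.a.(a.X)\{a,c}\{b}))\{a,c}\{b} :: deadlocked
Trace ⟨b⟩ through P, begin at {s0}:
  [1] b ⇒ {s1}
  ✓ P
Trace ⟨b⟩ through Q, begin at {t0}:
  [1] b ⇒ ∅  — Q cannot continue

b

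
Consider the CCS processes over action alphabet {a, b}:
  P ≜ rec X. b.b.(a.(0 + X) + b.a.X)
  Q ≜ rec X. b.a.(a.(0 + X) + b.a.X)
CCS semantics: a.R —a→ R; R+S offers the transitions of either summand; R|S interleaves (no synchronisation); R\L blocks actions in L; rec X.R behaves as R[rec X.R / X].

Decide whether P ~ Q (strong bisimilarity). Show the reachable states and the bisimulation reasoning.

LTS(P): 5 reachable states
  s0 = rec X. b.b.(a.(0 + X) + b.a.X) :: ··b··> s1
  s1 = b.(a.(0 + (rec X. b.b.(a.(0 + X) + b.a.X))) + b.a.(rec X. b.b.(a.(0 + X) + b.a.X))) :: ··b··> s2
  s2 = a.(0 + (rec X. b.b.(a.(0 + X) + b.a.X))) + b.a.(rec X. b.b.(a.(0 + X) + b.a.X)) :: ··a··> s3, ··b··> s4
  s3 = 0 + (rec X. b.b.(a.(0 + X) + b.a.X)) :: ··b··> s1
  s4 = a.(rec X. b.b.(a.(0 + X) + b.a.X)) :: ··a··> s0
LTS(Q): 5 reachable states
  t0 = rec X. b.a.(a.(0 + X) + b.a.X) :: ··b··> t1
  t1 = a.(a.(0 + (rec X. b.a.(a.(0 + X) + b.a.X))) + b.a.(rec X. b.a.(a.(0 + X) + b.a.X))) :: ··a··> t2
  t2 = a.(0 + (rec X. b.a.(a.(0 + X) + b.a.X))) + b.a.(rec X. b.a.(a.(0 + X) + b.a.X)) :: ··a··> t3, ··b··> t4
  t3 = 0 + (rec X. b.a.(a.(0 + X) + b.a.X)) :: ··b··> t1
  t4 = a.(rec X. b.a.(a.(0 + X) + b.a.X)) :: ··a··> t0
Coarsest stable partition (strong bisimilarity classes):
  B0 = {s0, s3}
  B1 = {s1}
  B2 = {s2}
  B3 = {s4}
  B4 = {t0, t3}
  B5 = {t1}
  B6 = {t2}
  B7 = {t4}
s0 ∈ B0, t0 ∈ B4 → different blocks

P ≁ Q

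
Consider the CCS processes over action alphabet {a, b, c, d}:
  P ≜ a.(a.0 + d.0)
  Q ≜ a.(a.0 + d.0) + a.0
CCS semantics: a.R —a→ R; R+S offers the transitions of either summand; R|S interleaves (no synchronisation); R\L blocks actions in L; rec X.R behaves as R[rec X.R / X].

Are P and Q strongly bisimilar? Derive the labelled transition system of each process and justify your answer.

P's transition system — 3 states:
  m0 = a.(a.0 + d.0) :: -a-> m1
  m1 = a.0 + d.0 :: -a-> m2, -d-> m2
  m2 = 0 :: deadlocked
Q's transition system — 3 states:
  n0 = a.(a.0 + d.0) + a.0 :: -a-> n1, -a-> n2
  n1 = 0 :: deadlocked
  n2 = a.0 + d.0 :: -a-> n1, -d-> n1
Bisimilarity quotient blocks:
  B0 = {m0}
  B1 = {m1, n2}
  B2 = {m2, n1}
  B3 = {n0}
m0 ∈ B0, n0 ∈ B3 → different blocks

not bisimilar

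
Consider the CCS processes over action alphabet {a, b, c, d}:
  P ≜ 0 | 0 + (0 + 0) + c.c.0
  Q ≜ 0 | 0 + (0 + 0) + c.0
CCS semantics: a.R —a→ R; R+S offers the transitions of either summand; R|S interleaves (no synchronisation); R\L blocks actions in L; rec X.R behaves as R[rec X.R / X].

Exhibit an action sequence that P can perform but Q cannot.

cc

P's transition system — 3 states:
  p0 = 0 | 0 + (0 + 0) + c.c.0 → —c→ p1
  p1 = c.0 → —c→ p2
  p2 = 0 → (no moves)
Q's transition system — 2 states:
  q0 = 0 | 0 + (0 + 0) + c.0 → —c→ q1
  q1 = 0 → (no moves)
Trace ⟨cc⟩ through P, begin at {p0}:
  step 1 (c): {p1}
  step 2 (c): {p2}
  P completes σ.
Trace ⟨cc⟩ through Q, begin at {q0}:
  step 1 (c): {q1}
  step 2 (c): ∅  — Q cannot continue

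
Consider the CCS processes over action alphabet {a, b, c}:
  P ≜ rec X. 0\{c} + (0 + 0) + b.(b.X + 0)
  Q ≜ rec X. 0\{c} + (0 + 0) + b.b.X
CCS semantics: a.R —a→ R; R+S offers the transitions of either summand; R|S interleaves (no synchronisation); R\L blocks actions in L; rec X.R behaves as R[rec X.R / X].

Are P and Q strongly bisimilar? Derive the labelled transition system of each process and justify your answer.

P ~ Q

LTS(P): 2 reachable states
  m0 = rec X. 0\{c} + (0 + 0) + b.(b.X + 0) → =b=> m1
  m1 = b.(rec X. 0\{c} + (0 + 0) + b.(b.X + 0)) + 0 → =b=> m0
LTS(Q): 2 reachable states
  n0 = rec X. 0\{c} + (0 + 0) + b.b.X → =b=> n1
  n1 = b.(rec X. 0\{c} + (0 + 0) + b.b.X) → =b=> n0
Bisimilarity quotient blocks:
  B0 = {m0, m1, n0, n1}
m0 ∈ B0, n0 ∈ B0 → same block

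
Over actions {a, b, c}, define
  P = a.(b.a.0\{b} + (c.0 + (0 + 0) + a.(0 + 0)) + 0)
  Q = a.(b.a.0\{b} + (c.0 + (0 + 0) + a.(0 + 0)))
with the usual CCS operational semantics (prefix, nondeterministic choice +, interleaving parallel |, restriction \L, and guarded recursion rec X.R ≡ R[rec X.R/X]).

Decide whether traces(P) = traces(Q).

YES

LTS(P): 6 reachable states
  p0 = a.(b.a.0\{b} + (c.0 + (0 + 0) + a.(0 + 0)) + 0) | —a→ p1
  p1 = b.a.0\{b} + (c.0 + (0 + 0) + a.(0 + 0)) + 0 | —a→ p2, —b→ p3, —c→ p4
  p2 = 0 + 0 | ∅
  p3 = a.0\{b} | —a→ p5
  p4 = 0 | ∅
  p5 = 0\{b} | ∅
LTS(Q): 6 reachable states
  q0 = a.(b.a.0\{b} + (c.0 + (0 + 0) + a.(0 + 0))) | —a→ q1
  q1 = b.a.0\{b} + (c.0 + (0 + 0) + a.(0 + 0)) | —a→ q2, —b→ q3, —c→ q4
  q2 = 0 + 0 | ∅
  q3 = a.0\{b} | —a→ q5
  q4 = 0 | ∅
  q5 = 0\{b} | ∅
Bisimilarity quotient blocks:
  B0 = {p0, q0}
  B1 = {p1, q1}
  B2 = {p2, p4, p5, q2, q4, q5}
  B3 = {p3, q3}
p0 ∈ B0, q0 ∈ B0 → same block
Bisimilar ⇒ trace-equivalent.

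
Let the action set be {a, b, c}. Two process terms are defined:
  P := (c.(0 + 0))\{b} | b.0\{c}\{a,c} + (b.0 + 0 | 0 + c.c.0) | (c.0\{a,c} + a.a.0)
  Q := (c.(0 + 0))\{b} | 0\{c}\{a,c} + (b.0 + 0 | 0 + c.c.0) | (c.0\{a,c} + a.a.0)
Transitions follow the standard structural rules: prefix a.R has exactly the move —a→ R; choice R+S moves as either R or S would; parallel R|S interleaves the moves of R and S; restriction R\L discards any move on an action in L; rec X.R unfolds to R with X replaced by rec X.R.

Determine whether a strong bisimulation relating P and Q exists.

Reachable graph of P (15 states):
  s0 = (c.(0 + 0))\{b} | b.0\{c}\{a,c} + (b.0 + 0 | 0 + c.c.0) | (c.0\{a,c} + a.a.0) has moves ··a··> s1, ··b··> s2, ··b··> s3, ··c··> s4, ··c··> s5, ··c··> s6
  s1 = (b.0 + 0 | 0 + c.c.0) | a.0 has moves ··a··> s7, ··b··> s8, ··c··> s9
  s2 = (c.(0 + 0))\{b} | 0\{c}\{a,c} has moves ··c··> s10
  s3 = 0 | (c.0\{a,c} + a.a.0) has moves ··a··> s8, ··c··> s11
  s4 = (0 + 0)\{b} | b.0\{c}\{a,c} has moves ··b··> s10
  s5 = (b.0 + 0 | 0 + c.c.0) | 0\{a,c} has moves ··b··> s11, ··c··> s12
  s6 = c.0 | (c.0\{a,c} + a.a.0) has moves ··a··> s9, ··c··> s12, ··c··> s3
  s7 = (b.0 + 0 | 0 + c.c.0) | 0 has moves ··b··> s13, ··c··> s14
  s8 = 0 | a.0 has moves ··a··> s13
  s9 = c.0 | a.0 has moves ··a··> s14, ··c··> s8
  s10 = (0 + 0)\{b} | 0\{c}\{a,c} has moves ·
  s11 = 0 | 0\{a,c} has moves ·
  s12 = c.0 | 0\{a,c} has moves ··c··> s11
  s13 = 0 | 0 has moves ·
  s14 = c.0 | 0 has moves ··c··> s13
Reachable graph of Q (13 states):
  t0 = (c.(0 + 0))\{b} | 0\{c}\{a,c} + (b.0 + 0 | 0 + c.c.0) | (c.0\{a,c} + a.a.0) has moves ··a··> t1, ··b··> t2, ··c··> t3, ··c··> t4, ··c··> t5
  t1 = (b.0 + 0 | 0 + c.c.0) | a.0 has moves ··a··> t6, ··b··> t7, ··c··> t8
  t2 = 0 | (c.0\{a,c} + a.a.0) has moves ··a··> t7, ··c··> t9
  t3 = (0 + 0)\{b} | 0\{c}\{a,c} has moves ·
  t4 = (b.0 + 0 | 0 + c.c.0) | 0\{a,c} has moves ··b··> t9, ··c··> t10
  t5 = c.0 | (c.0\{a,c} + a.a.0) has moves ··a··> t8, ··c··> t10, ··c··> t2
  t6 = (b.0 + 0 | 0 + c.c.0) | 0 has moves ··b··> t11, ··c··> t12
  t7 = 0 | a.0 has moves ··a··> t11
  t8 = c.0 | a.0 has moves ··a··> t12, ··c··> t7
  t9 = 0 | 0\{a,c} has moves ·
  t10 = c.0 | 0\{a,c} has moves ··c··> t9
  t11 = 0 | 0 has moves ·
  t12 = c.0 | 0 has moves ··c··> t11
Bisimilarity quotient blocks:
  B0 = {s0}
  B1 = {s5, s7, t4, t6}
  B2 = {s10, s11, s13, t11, t3, t9}
  B3 = {s12, s14, s2, t10, t12}
  B4 = {s6, t5}
  B5 = {s3, t2}
  B6 = {s8, t7}
  B7 = {s9, t8}
  B8 = {s1, t1}
  B9 = {s4}
  B10 = {t0}
s0 ∈ B0, t0 ∈ B10 → different blocks

not bisimilar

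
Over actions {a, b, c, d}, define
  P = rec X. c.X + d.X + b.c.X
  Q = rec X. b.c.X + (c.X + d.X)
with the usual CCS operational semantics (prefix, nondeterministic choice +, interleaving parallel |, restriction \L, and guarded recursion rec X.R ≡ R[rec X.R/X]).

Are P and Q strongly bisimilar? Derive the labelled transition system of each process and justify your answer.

P's transition system — 2 states:
  p0 = rec X. c.X + d.X + b.c.X ⊢ =b=> p1, =c=> p0, =d=> p0
  p1 = c.(rec X. c.X + d.X + b.c.X) ⊢ =c=> p0
Q's transition system — 2 states:
  q0 = rec X. b.c.X + (c.X + d.X) ⊢ =b=> q1, =c=> q0, =d=> q0
  q1 = c.(rec X. b.c.X + (c.X + d.X)) ⊢ =c=> q0
Bisimilarity quotient blocks:
  B0 = {p0, q0}
  B1 = {p1, q1}
p0 ∈ B0, q0 ∈ B0 → same block

YES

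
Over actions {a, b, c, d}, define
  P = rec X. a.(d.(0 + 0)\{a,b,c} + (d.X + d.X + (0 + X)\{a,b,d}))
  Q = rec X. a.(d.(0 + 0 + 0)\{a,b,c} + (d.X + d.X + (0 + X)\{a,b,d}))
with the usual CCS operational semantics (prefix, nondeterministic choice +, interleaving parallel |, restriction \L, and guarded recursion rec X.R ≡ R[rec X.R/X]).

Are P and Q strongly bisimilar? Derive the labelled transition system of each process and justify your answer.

P ~ Q

LTS(P): 3 reachable states
  u0 = rec X. a.(d.(0 + 0)\{a,b,c} + (d.X + d.X + (0 + X)\{a,b,d})) has moves ··a··> u1
  u1 = d.(0 + 0)\{a,b,c} + (d.(rec X. a.(d.(0 + 0)\{a,b,c} + (d.X + d.X + (0 + X)\{a,b,d}))) + d.(rec X. a.(d.(0 + 0)\{a,b,c} + (d.X + d.X + (0 + X)\{a,b,d}))) + (0 + (rec X. a.(d.(0 + 0)\{a,b,c} + (d.X + d.X + (0 + X)\{a,b,d}))))\{a,b,d}) has moves ··d··> u0, ··d··> u2
  u2 = (0 + 0)\{a,b,c} has moves ∅
LTS(Q): 3 reachable states
  v0 = rec X. a.(d.(0 + 0 + 0)\{a,b,c} + (d.X + d.X + (0 + X)\{a,b,d})) has moves ··a··> v1
  v1 = d.(0 + 0 + 0)\{a,b,c} + (d.(rec X. a.(d.(0 + 0 + 0)\{a,b,c} + (d.X + d.X + (0 + X)\{a,b,d}))) + d.(rec X. a.(d.(0 + 0 + 0)\{a,b,c} + (d.X + d.X + (0 + X)\{a,b,d}))) + (0 + (rec X. a.(d.(0 + 0 + 0)\{a,b,c} + (d.X + d.X + (0 + X)\{a,b,d}))))\{a,b,d}) has moves ··d··> v0, ··d··> v2
  v2 = (0 + 0 + 0)\{a,b,c} has moves ∅
Partition-refinement fixed point:
  B0 = {u0, v0}
  B1 = {u1, v1}
  B2 = {u2, v2}
u0 ∈ B0, v0 ∈ B0 → same block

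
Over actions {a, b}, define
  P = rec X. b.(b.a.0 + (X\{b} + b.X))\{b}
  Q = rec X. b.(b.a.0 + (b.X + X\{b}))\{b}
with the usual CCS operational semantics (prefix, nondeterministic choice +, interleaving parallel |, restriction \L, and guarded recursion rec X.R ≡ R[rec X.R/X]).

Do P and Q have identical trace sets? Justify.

Reachable graph of P (2 states):
  s0 = rec X. b.(b.a.0 + (X\{b} + b.X))\{b} ⊢ ··b··> s1
  s1 = (b.a.0 + ((rec X. b.(b.a.0 + (X\{b} + b.X))\{b})\{b} + b.(rec X. b.(b.a.0 + (X\{b} + b.X))\{b})))\{b} ⊢ ∅
Reachable graph of Q (2 states):
  t0 = rec X. b.(b.a.0 + (b.X + X\{b}))\{b} ⊢ ··b··> t1
  t1 = (b.a.0 + (b.(rec X. b.(b.a.0 + (b.X + X\{b}))\{b}) + (rec X. b.(b.a.0 + (b.X + X\{b}))\{b})\{b}))\{b} ⊢ ∅
Coarsest stable partition (strong bisimilarity classes):
  B0 = {s0, t0}
  B1 = {s1, t1}
s0 ∈ B0, t0 ∈ B0 → same block
Bisimilar ⇒ trace-equivalent.

trace-equivalent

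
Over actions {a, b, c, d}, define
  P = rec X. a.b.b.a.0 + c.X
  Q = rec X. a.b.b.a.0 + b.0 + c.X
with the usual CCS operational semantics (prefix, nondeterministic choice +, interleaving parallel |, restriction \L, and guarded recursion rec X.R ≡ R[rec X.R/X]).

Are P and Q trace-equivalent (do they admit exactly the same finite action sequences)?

Reachable graph of P (5 states):
  u0 = rec X. a.b.b.a.0 + c.X | ··a··> u1, ··c··> u0
  u1 = b.b.a.0 | ··b··> u2
  u2 = b.a.0 | ··b··> u3
  u3 = a.0 | ··a··> u4
  u4 = 0 | ·
Reachable graph of Q (5 states):
  v0 = rec X. a.b.b.a.0 + b.0 + c.X | ··a··> v1, ··b··> v2, ··c··> v0
  v1 = b.b.a.0 | ··b··> v3
  v2 = 0 | ·
  v3 = b.a.0 | ··b··> v4
  v4 = a.0 | ··a··> v2
Run σ = ⟨b⟩ on Q: start {v0}
  step 1 (b): {v2}
  — Q admits the full trace.
Run σ = ⟨b⟩ on P: start {u0}
  step 1 (b): no successor for P

NO — witness ⟨b⟩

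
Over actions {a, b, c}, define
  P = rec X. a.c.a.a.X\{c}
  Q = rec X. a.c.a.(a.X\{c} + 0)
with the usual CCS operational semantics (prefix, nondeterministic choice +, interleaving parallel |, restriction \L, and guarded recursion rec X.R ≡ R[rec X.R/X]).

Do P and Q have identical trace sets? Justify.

YES

LTS(P): 6 reachable states
  m0 = rec X. a.c.a.a.X\{c} ⊢ --a--▸ m1
  m1 = c.a.a.(rec X. a.c.a.a.X\{c})\{c} ⊢ --c--▸ m2
  m2 = a.a.(rec X. a.c.a.a.X\{c})\{c} ⊢ --a--▸ m3
  m3 = a.(rec X. a.c.a.a.X\{c})\{c} ⊢ --a--▸ m4
  m4 = (rec X. a.c.a.a.X\{c})\{c} ⊢ --a--▸ m5
  m5 = (c.a.a.(rec X. a.c.a.a.X\{c})\{c})\{c} ⊢ ·
LTS(Q): 6 reachable states
  n0 = rec X. a.c.a.(a.X\{c} + 0) ⊢ --a--▸ n1
  n1 = c.a.(a.(rec X. a.c.a.(a.X\{c} + 0))\{c} + 0) ⊢ --c--▸ n2
  n2 = a.(a.(rec X. a.c.a.(a.X\{c} + 0))\{c} + 0) ⊢ --a--▸ n3
  n3 = a.(rec X. a.c.a.(a.X\{c} + 0))\{c} + 0 ⊢ --a--▸ n4
  n4 = (rec X. a.c.a.(a.X\{c} + 0))\{c} ⊢ --a--▸ n5
  n5 = (c.a.(a.(rec X. a.c.a.(a.X\{c} + 0))\{c} + 0))\{c} ⊢ ·
Bisimilarity quotient blocks:
  B0 = {m0, n0}
  B1 = {m1, n1}
  B2 = {m2, n2}
  B3 = {m3, n3}
  B4 = {m4, n4}
  B5 = {m5, n5}
m0 ∈ B0, n0 ∈ B0 → same block
Bisimilar ⇒ trace-equivalent.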